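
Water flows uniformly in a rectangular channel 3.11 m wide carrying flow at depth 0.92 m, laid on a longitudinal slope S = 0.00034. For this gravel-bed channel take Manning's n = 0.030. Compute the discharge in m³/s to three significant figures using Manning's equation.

1.22 m³/s

A = b·y = 3.11 × 0.92 = 2.861 m²
P = b + 2y = 3.11 + 2×0.92 = 4.950 m
R = A/P = 2.861/4.950 = 0.5780 m
Q = (1/n)·A·R^(2/3)·S^(1/2) = (1/0.030) × 2.861 × 0.5780^(2/3) × 0.00034^(1/2) = 1.220 m³/s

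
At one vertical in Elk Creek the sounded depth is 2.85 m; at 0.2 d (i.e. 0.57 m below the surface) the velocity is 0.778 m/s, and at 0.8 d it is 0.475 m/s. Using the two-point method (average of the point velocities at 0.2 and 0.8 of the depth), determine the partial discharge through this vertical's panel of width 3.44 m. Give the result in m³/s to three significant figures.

v̄ = (0.778 + 0.475) / 2 = 0.6265 m/s
q = v̄ × d × w = 0.6265 × 2.85 × 3.44 = 6.142 m³/s

6.14 m³/s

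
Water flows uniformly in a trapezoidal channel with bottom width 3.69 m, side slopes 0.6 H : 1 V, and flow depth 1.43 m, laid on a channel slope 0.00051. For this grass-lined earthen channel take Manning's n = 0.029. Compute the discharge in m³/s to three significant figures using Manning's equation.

4.81 m³/s

A = (b + z·y)·y = (3.69 + 0.6×1.43)×1.43 = 6.504 m²
P = b + 2y√(1+z²) = 3.69 + 2×1.43×√(1+0.6²) = 7.025 m
R = A/P = 6.504/7.025 = 0.9257 m
Q = (1/n)·A·R^(2/3)·S^(1/2) = (1/0.029) × 6.504 × 0.9257^(2/3) × 0.00051^(1/2) = 4.811 m³/s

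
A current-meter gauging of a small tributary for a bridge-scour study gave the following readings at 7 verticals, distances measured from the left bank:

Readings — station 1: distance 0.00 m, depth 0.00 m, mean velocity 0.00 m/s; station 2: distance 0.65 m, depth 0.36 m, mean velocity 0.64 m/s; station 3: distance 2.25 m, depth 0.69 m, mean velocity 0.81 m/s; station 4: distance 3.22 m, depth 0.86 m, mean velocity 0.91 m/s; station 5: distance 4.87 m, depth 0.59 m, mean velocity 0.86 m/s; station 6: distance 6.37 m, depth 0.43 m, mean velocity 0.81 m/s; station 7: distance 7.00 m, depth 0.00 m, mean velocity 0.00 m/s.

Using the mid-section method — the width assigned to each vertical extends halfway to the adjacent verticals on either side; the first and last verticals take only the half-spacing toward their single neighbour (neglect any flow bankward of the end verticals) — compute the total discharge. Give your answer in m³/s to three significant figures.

3.17 m³/s

w_2 = (2.25 − 0.00)/2 = 1.125 m; q_2 = 0.64 × 0.36 × 1.125 = 0.2592 m³/s
w_3 = (3.22 − 0.65)/2 = 1.285 m; q_3 = 0.81 × 0.69 × 1.285 = 0.7182 m³/s
w_4 = (4.87 − 2.25)/2 = 1.31 m; q_4 = 0.91 × 0.86 × 1.31 = 1.025 m³/s
w_5 = (6.37 − 3.22)/2 = 1.575 m; q_5 = 0.86 × 0.59 × 1.575 = 0.7992 m³/s
w_6 = (7.00 − 4.87)/2 = 1.065 m; q_6 = 0.81 × 0.43 × 1.065 = 0.3709 m³/s
Stations 1, 7 contribute zero (depth or velocity is 0).
Q = Σ qᵢ = 3.173 m³/s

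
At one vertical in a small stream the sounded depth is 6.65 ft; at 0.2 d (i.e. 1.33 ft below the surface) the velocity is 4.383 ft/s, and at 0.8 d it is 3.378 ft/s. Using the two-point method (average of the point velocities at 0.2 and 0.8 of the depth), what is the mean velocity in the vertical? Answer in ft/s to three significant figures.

3.88 ft/s

v̄ = (4.383 + 3.378) / 2 = 3.881 ft/s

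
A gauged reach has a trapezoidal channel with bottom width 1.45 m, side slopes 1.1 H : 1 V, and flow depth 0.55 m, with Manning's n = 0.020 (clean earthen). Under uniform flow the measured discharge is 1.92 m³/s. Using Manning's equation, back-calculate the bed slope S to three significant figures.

0.00440

A = (b + z·y)·y = (1.45 + 1.1×0.55)×0.55 = 1.130 m²
P = b + 2y√(1+z²) = 1.45 + 2×0.55×√(1+1.1²) = 3.085 m
R = A/P = 1.130/3.085 = 0.3663 m
S = (Q·n / (1·A·R^(2/3)))² = (1.92×0.020 / (1×1.130×0.5120))² = 0.004404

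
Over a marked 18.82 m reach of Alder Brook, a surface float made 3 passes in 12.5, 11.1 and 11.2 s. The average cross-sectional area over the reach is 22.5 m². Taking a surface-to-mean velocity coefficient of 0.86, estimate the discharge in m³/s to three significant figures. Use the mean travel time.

t̄ = (12.5 + 11.1 + 11.2) / 3 = 11.6 s
v_surface = L / t̄ = 18.82 / 11.6 = 1.622 m/s
v_mean = 0.86 × 1.622 = 1.395 m/s
Q = A × v_mean = 22.5 × 1.395 = 31.39 m³/s

31.4 m³/s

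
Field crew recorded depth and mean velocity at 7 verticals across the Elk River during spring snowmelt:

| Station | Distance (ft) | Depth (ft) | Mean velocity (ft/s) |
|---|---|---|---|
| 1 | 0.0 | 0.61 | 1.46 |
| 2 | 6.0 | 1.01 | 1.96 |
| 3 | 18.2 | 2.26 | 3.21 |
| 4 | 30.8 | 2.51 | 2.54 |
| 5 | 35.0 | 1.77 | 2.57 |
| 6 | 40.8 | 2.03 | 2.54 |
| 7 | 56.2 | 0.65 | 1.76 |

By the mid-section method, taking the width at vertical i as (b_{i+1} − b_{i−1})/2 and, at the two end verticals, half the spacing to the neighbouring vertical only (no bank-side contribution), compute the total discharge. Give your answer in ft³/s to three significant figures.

w_1 = (6.0 − 0.0)/2 = 3 ft; q_1 = 1.46 × 0.61 × 3 = 2.672 ft³/s
w_2 = (18.2 − 0.0)/2 = 9.1 ft; q_2 = 1.96 × 1.01 × 9.1 = 18.01 ft³/s
w_3 = (30.8 − 6.0)/2 = 12.4 ft; q_3 = 3.21 × 2.26 × 12.4 = 89.96 ft³/s
w_4 = (35.0 − 18.2)/2 = 8.4 ft; q_4 = 2.54 × 2.51 × 8.4 = 53.55 ft³/s
w_5 = (40.8 − 30.8)/2 = 5 ft; q_5 = 2.57 × 1.77 × 5 = 22.74 ft³/s
w_6 = (56.2 − 35.0)/2 = 10.6 ft; q_6 = 2.54 × 2.03 × 10.6 = 54.66 ft³/s
w_7 = (56.2 − 40.8)/2 = 7.7 ft; q_7 = 1.76 × 0.65 × 7.7 = 8.809 ft³/s
Q = Σ qᵢ = 250.4 ft³/s

250 ft³/s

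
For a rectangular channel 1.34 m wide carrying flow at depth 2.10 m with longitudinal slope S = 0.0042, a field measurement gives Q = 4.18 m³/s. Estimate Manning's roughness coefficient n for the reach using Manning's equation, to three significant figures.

0.0278

A = b·y = 1.34 × 2.10 = 2.814 m²
P = b + 2y = 1.34 + 2×2.10 = 5.540 m
R = A/P = 2.814/5.540 = 0.5079 m
n = (1/Q)·A·R^(2/3)·S^(1/2) = (1/4.18) × 2.814 × 0.6366 × 0.06481 = 0.02777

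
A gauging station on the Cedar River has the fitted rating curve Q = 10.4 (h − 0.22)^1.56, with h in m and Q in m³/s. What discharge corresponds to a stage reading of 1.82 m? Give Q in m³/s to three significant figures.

21.7 m³/s

Q = 10.4 × (1.82 − 0.22)^1.56 = 10.4 × 1.6^1.56 = 21.65 m³/s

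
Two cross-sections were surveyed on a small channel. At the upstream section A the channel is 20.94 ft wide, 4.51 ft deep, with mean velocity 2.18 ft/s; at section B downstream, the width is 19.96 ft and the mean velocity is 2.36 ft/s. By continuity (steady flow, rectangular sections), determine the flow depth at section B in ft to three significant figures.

Q = A₁V₁ = (20.94×4.51) × 2.18 = 205.9 ft³/s
d₂ = Q/(b₂ V₂) = 205.9/(19.96×2.36) = 4.371 ft

4.37 ft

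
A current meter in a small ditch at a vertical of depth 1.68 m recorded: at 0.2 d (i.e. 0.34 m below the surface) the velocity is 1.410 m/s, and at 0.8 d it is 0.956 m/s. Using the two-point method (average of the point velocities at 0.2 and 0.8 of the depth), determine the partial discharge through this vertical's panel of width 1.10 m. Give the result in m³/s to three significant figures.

2.19 m³/s

v̄ = (1.410 + 0.956) / 2 = 1.183 m/s
q = v̄ × d × w = 1.183 × 1.68 × 1.10 = 2.186 m³/s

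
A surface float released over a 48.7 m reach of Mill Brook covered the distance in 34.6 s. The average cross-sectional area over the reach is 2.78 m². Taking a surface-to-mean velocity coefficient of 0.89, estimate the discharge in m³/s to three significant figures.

v_surface = L / t̄ = 48.7 / 34.6 = 1.408 m/s
v_mean = 0.89 × 1.408 = 1.253 m/s
Q = A × v_mean = 2.78 × 1.253 = 3.482 m³/s

3.48 m³/s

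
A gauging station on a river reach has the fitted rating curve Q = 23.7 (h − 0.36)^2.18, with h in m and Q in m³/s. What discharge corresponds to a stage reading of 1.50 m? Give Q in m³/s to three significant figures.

Q = 23.7 × (1.50 − 0.36)^2.18 = 23.7 × 1.14^2.18 = 31.54 m³/s

31.5 m³/s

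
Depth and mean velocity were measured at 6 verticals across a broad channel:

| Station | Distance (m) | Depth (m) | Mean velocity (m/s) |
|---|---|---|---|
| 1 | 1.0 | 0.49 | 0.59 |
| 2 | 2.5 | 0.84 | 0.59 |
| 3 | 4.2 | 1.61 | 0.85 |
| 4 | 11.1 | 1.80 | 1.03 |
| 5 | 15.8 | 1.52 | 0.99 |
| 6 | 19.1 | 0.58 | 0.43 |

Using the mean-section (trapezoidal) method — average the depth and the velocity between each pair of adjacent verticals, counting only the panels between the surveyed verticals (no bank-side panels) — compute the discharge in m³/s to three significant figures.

Panel 1-2: Δb = 1.5 m, d̄ = (0.49+0.84)/2 = 0.665, v̄ = (0.59+0.59)/2 = 0.59 → q = 1.5×0.665×0.59 = 0.5885 m³/s
Panel 2-3: Δb = 1.7 m, d̄ = (0.84+1.61)/2 = 1.225, v̄ = (0.59+0.85)/2 = 0.72 → q = 1.7×1.225×0.72 = 1.499 m³/s
Panel 3-4: Δb = 6.9 m, d̄ = (1.61+1.80)/2 = 1.705, v̄ = (0.85+1.03)/2 = 0.94 → q = 6.9×1.705×0.94 = 11.06 m³/s
Panel 4-5: Δb = 4.7 m, d̄ = (1.80+1.52)/2 = 1.66, v̄ = (1.03+0.99)/2 = 1.01 → q = 4.7×1.66×1.01 = 7.880 m³/s
Panel 5-6: Δb = 3.3 m, d̄ = (1.52+0.58)/2 = 1.05, v̄ = (0.99+0.43)/2 = 0.71 → q = 3.3×1.05×0.71 = 2.460 m³/s
Q = Σ q = 23.49 m³/s

23.5 m³/s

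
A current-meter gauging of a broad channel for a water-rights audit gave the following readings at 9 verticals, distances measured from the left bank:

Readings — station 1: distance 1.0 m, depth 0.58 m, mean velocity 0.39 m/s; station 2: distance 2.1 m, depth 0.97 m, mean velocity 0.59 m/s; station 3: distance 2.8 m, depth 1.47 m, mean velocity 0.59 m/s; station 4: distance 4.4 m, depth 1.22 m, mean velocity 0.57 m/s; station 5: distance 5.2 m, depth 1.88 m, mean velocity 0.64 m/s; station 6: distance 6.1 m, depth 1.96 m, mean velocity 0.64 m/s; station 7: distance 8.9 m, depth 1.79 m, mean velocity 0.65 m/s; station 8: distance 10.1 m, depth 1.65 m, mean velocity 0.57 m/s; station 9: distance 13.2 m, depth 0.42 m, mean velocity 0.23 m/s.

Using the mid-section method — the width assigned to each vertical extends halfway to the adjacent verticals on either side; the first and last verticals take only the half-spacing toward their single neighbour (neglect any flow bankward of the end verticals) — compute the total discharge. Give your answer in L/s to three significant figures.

w_1 = (2.1 − 1.0)/2 = 0.55 m; q_1 = 0.39 × 0.58 × 0.55 = 0.1244 m³/s
w_2 = (2.8 − 1.0)/2 = 0.9 m; q_2 = 0.59 × 0.97 × 0.9 = 0.5151 m³/s
w_3 = (4.4 − 2.1)/2 = 1.15 m; q_3 = 0.59 × 1.47 × 1.15 = 0.9974 m³/s
w_4 = (5.2 − 2.8)/2 = 1.2 m; q_4 = 0.57 × 1.22 × 1.2 = 0.8345 m³/s
w_5 = (6.1 − 4.4)/2 = 0.85 m; q_5 = 0.64 × 1.88 × 0.85 = 1.023 m³/s
w_6 = (8.9 − 5.2)/2 = 1.85 m; q_6 = 0.64 × 1.96 × 1.85 = 2.321 m³/s
w_7 = (10.1 − 6.1)/2 = 2 m; q_7 = 0.65 × 1.79 × 2 = 2.327 m³/s
w_8 = (13.2 − 8.9)/2 = 2.15 m; q_8 = 0.57 × 1.65 × 2.15 = 2.022 m³/s
w_9 = (13.2 − 10.1)/2 = 1.55 m; q_9 = 0.23 × 0.42 × 1.55 = 0.1497 m³/s
Q = Σ qᵢ = 10.31 m³/s
= 10.31 × 1000 = 10310 L/s

10300 L/s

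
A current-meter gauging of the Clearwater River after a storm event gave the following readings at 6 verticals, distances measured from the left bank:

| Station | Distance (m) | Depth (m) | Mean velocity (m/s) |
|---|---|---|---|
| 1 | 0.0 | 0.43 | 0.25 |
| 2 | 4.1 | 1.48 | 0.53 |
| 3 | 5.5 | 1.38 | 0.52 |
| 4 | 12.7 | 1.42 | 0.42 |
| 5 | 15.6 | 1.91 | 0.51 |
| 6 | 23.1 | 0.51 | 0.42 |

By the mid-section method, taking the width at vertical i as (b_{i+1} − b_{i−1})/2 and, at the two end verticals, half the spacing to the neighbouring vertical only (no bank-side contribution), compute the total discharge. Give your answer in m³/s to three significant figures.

14.3 m³/s

w_1 = (4.1 − 0.0)/2 = 2.05 m; q_1 = 0.25 × 0.43 × 2.05 = 0.2204 m³/s
w_2 = (5.5 − 0.0)/2 = 2.75 m; q_2 = 0.53 × 1.48 × 2.75 = 2.157 m³/s
w_3 = (12.7 − 4.1)/2 = 4.3 m; q_3 = 0.52 × 1.38 × 4.3 = 3.086 m³/s
w_4 = (15.6 − 5.5)/2 = 5.05 m; q_4 = 0.42 × 1.42 × 5.05 = 3.012 m³/s
w_5 = (23.1 − 12.7)/2 = 5.2 m; q_5 = 0.51 × 1.91 × 5.2 = 5.065 m³/s
w_6 = (23.1 − 15.6)/2 = 3.75 m; q_6 = 0.42 × 0.51 × 3.75 = 0.8033 m³/s
Q = Σ qᵢ = 14.34 m³/s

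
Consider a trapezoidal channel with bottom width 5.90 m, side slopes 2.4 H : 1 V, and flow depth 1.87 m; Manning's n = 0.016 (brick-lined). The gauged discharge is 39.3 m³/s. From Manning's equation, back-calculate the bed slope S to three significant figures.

A = (b + z·y)·y = (5.90 + 2.4×1.87)×1.87 = 19.43 m²
P = b + 2y√(1+z²) = 5.90 + 2×1.87×√(1+2.4²) = 15.62 m
R = A/P = 19.43/15.62 = 1.243 m
S = (Q·n / (1·A·R^(2/3)))² = (39.3×0.016 / (1×19.43×1.156))² = 0.0007837

0.000784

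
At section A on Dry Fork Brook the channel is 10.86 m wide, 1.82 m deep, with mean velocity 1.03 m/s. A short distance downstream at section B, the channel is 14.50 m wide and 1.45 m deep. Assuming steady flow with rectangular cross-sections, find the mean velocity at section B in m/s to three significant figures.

0.968 m/s

Q = A₁V₁ = (10.86×1.82) × 1.03 = 20.36 m³/s
A₂ = 14.50 × 1.45 = 21.03 m²
V₂ = Q/A₂ = 20.36/21.03 = 0.9683 m/s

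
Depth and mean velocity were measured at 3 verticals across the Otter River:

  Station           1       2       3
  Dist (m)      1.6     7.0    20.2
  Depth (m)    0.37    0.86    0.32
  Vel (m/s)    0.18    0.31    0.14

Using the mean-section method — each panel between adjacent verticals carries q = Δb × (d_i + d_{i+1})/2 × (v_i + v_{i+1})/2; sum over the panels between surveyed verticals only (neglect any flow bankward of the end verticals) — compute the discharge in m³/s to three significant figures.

Panel 1-2: Δb = 5.4 m, d̄ = (0.37+0.86)/2 = 0.615, v̄ = (0.18+0.31)/2 = 0.245 → q = 5.4×0.615×0.245 = 0.8136 m³/s
Panel 2-3: Δb = 13.2 m, d̄ = (0.86+0.32)/2 = 0.59, v̄ = (0.31+0.14)/2 = 0.225 → q = 13.2×0.59×0.225 = 1.752 m³/s
Q = Σ q = 2.566 m³/s

2.57 m³/s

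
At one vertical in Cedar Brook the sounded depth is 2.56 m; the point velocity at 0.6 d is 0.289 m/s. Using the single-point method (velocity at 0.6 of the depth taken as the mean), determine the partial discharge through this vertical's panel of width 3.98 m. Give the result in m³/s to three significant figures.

2.94 m³/s

v̄ = v₀.₆ = 0.289 m/s
q = v̄ × d × w = 0.2890 × 2.56 × 3.98 = 2.945 m³/s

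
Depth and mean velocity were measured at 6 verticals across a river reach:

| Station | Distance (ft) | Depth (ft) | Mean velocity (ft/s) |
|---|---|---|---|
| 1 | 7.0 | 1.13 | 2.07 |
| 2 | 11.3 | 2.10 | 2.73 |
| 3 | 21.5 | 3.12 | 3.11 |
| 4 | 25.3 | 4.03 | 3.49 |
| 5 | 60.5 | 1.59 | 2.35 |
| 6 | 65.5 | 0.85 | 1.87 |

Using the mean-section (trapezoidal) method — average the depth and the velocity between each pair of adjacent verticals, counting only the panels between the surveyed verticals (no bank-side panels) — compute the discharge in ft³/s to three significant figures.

441 ft³/s

Panel 1-2: Δb = 4.3 ft, d̄ = (1.13+2.10)/2 = 1.615, v̄ = (2.07+2.73)/2 = 2.4 → q = 4.3×1.615×2.4 = 16.67 ft³/s
Panel 2-3: Δb = 10.2 ft, d̄ = (2.10+3.12)/2 = 2.61, v̄ = (2.73+3.11)/2 = 2.92 → q = 10.2×2.61×2.92 = 77.74 ft³/s
Panel 3-4: Δb = 3.8 ft, d̄ = (3.12+4.03)/2 = 3.575, v̄ = (3.11+3.49)/2 = 3.3 → q = 3.8×3.575×3.3 = 44.83 ft³/s
Panel 4-5: Δb = 35.2 ft, d̄ = (4.03+1.59)/2 = 2.81, v̄ = (3.49+2.35)/2 = 2.92 → q = 35.2×2.81×2.92 = 288.8 ft³/s
Panel 5-6: Δb = 5 ft, d̄ = (1.59+0.85)/2 = 1.22, v̄ = (2.35+1.87)/2 = 2.11 → q = 5×1.22×2.11 = 12.87 ft³/s
Q = Σ q = 440.9 ft³/s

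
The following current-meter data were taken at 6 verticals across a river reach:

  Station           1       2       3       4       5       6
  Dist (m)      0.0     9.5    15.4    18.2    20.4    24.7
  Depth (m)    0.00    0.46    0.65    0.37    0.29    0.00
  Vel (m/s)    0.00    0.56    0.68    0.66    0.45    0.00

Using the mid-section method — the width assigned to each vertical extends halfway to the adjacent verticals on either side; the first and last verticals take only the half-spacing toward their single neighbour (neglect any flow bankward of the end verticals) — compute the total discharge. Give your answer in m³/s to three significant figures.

4.94 m³/s

w_2 = (15.4 − 0.0)/2 = 7.7 m; q_2 = 0.56 × 0.46 × 7.7 = 1.984 m³/s
w_3 = (18.2 − 9.5)/2 = 4.35 m; q_3 = 0.68 × 0.65 × 4.35 = 1.923 m³/s
w_4 = (20.4 − 15.4)/2 = 2.5 m; q_4 = 0.66 × 0.37 × 2.5 = 0.6105 m³/s
w_5 = (24.7 − 18.2)/2 = 3.25 m; q_5 = 0.45 × 0.29 × 3.25 = 0.4241 m³/s
Stations 1, 6 contribute zero (depth or velocity is 0).
Q = Σ qᵢ = 4.941 m³/s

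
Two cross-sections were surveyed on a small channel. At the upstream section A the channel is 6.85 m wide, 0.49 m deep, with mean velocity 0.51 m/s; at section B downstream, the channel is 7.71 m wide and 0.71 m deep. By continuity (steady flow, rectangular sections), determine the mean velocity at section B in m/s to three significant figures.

Q = A₁V₁ = (6.85×0.49) × 0.51 = 1.712 m³/s
A₂ = 7.71 × 0.71 = 5.474 m²
V₂ = Q/A₂ = 1.712/5.474 = 0.3127 m/s

0.313 m/s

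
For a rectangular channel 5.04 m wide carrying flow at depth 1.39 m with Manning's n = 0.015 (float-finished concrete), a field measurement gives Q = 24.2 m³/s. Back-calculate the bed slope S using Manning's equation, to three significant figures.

0.00311

A = b·y = 5.04 × 1.39 = 7.006 m²
P = b + 2y = 5.04 + 2×1.39 = 7.820 m
R = A/P = 7.006/7.820 = 0.8959 m
S = (Q·n / (1·A·R^(2/3)))² = (24.2×0.015 / (1×7.006×0.9293))² = 0.003109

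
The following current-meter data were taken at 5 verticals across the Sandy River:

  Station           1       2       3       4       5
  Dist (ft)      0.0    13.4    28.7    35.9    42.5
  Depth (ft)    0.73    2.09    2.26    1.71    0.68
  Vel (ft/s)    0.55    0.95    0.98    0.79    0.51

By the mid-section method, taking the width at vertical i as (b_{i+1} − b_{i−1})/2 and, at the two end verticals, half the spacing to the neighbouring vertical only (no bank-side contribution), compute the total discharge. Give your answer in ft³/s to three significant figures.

66.6 ft³/s

w_1 = (13.4 − 0.0)/2 = 6.7 ft; q_1 = 0.55 × 0.73 × 6.7 = 2.690 ft³/s
w_2 = (28.7 − 0.0)/2 = 14.35 ft; q_2 = 0.95 × 2.09 × 14.35 = 28.49 ft³/s
w_3 = (35.9 − 13.4)/2 = 11.25 ft; q_3 = 0.98 × 2.26 × 11.25 = 24.92 ft³/s
w_4 = (42.5 − 28.7)/2 = 6.9 ft; q_4 = 0.79 × 1.71 × 6.9 = 9.321 ft³/s
w_5 = (42.5 − 35.9)/2 = 3.3 ft; q_5 = 0.51 × 0.68 × 3.3 = 1.144 ft³/s
Q = Σ qᵢ = 66.56 ft³/s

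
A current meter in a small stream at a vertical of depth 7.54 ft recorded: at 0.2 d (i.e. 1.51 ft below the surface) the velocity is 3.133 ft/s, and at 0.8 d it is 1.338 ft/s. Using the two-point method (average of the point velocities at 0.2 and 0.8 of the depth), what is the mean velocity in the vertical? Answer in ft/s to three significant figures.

2.24 ft/s

v̄ = (3.133 + 1.338) / 2 = 2.236 ft/s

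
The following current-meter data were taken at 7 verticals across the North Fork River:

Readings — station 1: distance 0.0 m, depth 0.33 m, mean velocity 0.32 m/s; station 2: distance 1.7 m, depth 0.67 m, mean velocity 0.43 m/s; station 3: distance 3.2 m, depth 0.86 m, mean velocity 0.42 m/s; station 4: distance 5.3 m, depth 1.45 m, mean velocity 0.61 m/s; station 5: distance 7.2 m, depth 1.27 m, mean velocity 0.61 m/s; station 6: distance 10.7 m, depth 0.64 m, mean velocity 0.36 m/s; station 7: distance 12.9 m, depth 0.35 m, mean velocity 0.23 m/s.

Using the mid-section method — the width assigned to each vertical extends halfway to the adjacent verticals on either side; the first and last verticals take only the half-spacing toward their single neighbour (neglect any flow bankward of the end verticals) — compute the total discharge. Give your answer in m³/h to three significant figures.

w_1 = (1.7 − 0.0)/2 = 0.85 m; q_1 = 0.32 × 0.33 × 0.85 = 0.08976 m³/s
w_2 = (3.2 − 0.0)/2 = 1.6 m; q_2 = 0.43 × 0.67 × 1.6 = 0.4610 m³/s
w_3 = (5.3 − 1.7)/2 = 1.8 m; q_3 = 0.42 × 0.86 × 1.8 = 0.6502 m³/s
w_4 = (7.2 − 3.2)/2 = 2 m; q_4 = 0.61 × 1.45 × 2 = 1.769 m³/s
w_5 = (10.7 − 5.3)/2 = 2.7 m; q_5 = 0.61 × 1.27 × 2.7 = 2.092 m³/s
w_6 = (12.9 − 7.2)/2 = 2.85 m; q_6 = 0.36 × 0.64 × 2.85 = 0.6566 m³/s
w_7 = (12.9 − 10.7)/2 = 1.1 m; q_7 = 0.23 × 0.35 × 1.1 = 0.08855 m³/s
Q = Σ qᵢ = 5.807 m³/s
= 5.807 × 3600 = 20900 m³/h

20900 m³/h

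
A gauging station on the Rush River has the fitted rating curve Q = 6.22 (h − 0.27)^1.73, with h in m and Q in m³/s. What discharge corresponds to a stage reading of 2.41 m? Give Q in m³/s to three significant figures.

Q = 6.22 × (2.41 − 0.27)^1.73 = 6.22 × 2.14^1.73 = 23.20 m³/s

23.2 m³/s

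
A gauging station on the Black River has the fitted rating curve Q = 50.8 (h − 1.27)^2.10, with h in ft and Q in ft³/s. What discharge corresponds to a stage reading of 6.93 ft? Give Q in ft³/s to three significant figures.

1940 ft³/s

Q = 50.8 × (6.93 − 1.27)^2.10 = 50.8 × 5.66^2.10 = 1935 ft³/s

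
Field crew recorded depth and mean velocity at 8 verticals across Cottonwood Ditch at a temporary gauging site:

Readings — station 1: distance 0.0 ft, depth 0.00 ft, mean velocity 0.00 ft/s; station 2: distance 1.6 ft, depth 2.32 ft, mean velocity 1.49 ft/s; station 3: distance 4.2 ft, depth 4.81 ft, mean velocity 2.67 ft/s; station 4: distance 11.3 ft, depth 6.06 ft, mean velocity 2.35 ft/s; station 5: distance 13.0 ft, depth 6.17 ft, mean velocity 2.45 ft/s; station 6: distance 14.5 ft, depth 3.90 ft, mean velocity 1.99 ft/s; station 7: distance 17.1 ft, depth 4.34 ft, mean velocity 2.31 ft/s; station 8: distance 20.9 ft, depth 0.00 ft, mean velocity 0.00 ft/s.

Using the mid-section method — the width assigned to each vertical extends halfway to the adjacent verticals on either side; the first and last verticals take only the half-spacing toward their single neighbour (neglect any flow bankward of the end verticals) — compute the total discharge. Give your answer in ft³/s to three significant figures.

w_2 = (4.2 − 0.0)/2 = 2.1 ft; q_2 = 1.49 × 2.32 × 2.1 = 7.259 ft³/s
w_3 = (11.3 − 1.6)/2 = 4.85 ft; q_3 = 2.67 × 4.81 × 4.85 = 62.29 ft³/s
w_4 = (13.0 − 4.2)/2 = 4.4 ft; q_4 = 2.35 × 6.06 × 4.4 = 62.66 ft³/s
w_5 = (14.5 − 11.3)/2 = 1.6 ft; q_5 = 2.45 × 6.17 × 1.6 = 24.19 ft³/s
w_6 = (17.1 − 13.0)/2 = 2.05 ft; q_6 = 1.99 × 3.90 × 2.05 = 15.91 ft³/s
w_7 = (20.9 − 14.5)/2 = 3.2 ft; q_7 = 2.31 × 4.34 × 3.2 = 32.08 ft³/s
Stations 1, 8 contribute zero (depth or velocity is 0).
Q = Σ qᵢ = 204.4 ft³/s

204 ft³/s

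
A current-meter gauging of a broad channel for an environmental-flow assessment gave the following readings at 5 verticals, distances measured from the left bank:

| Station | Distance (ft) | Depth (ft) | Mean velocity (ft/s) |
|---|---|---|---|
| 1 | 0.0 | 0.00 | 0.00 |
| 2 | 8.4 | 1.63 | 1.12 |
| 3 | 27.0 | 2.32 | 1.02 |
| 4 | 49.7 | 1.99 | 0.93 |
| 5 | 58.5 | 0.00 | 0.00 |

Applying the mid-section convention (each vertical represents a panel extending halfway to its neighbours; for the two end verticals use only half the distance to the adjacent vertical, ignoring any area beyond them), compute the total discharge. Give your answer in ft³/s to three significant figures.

w_2 = (27.0 − 0.0)/2 = 13.5 ft; q_2 = 1.12 × 1.63 × 13.5 = 24.65 ft³/s
w_3 = (49.7 − 8.4)/2 = 20.65 ft; q_3 = 1.02 × 2.32 × 20.65 = 48.87 ft³/s
w_4 = (58.5 − 27.0)/2 = 15.75 ft; q_4 = 0.93 × 1.99 × 15.75 = 29.15 ft³/s
Stations 1, 5 contribute zero (depth or velocity is 0).
Q = Σ qᵢ = 102.7 ft³/s

103 ft³/s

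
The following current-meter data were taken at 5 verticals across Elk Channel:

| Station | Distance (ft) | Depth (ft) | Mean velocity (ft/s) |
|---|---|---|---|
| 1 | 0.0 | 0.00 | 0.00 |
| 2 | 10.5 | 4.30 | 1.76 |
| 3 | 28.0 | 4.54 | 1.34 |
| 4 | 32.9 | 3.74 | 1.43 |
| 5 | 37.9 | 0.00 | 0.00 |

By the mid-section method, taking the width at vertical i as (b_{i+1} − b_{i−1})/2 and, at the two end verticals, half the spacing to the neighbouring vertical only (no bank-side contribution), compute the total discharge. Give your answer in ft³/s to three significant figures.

w_2 = (28.0 − 0.0)/2 = 14 ft; q_2 = 1.76 × 4.30 × 14 = 106.0 ft³/s
w_3 = (32.9 − 10.5)/2 = 11.2 ft; q_3 = 1.34 × 4.54 × 11.2 = 68.14 ft³/s
w_4 = (37.9 − 28.0)/2 = 4.95 ft; q_4 = 1.43 × 3.74 × 4.95 = 26.47 ft³/s
Stations 1, 5 contribute zero (depth or velocity is 0).
Q = Σ qᵢ = 200.6 ft³/s

201 ft³/s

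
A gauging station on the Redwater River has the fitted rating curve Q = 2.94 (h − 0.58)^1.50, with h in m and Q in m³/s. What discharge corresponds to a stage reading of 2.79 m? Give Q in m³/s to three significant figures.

Q = 2.94 × (2.79 − 0.58)^1.50 = 2.94 × 2.21^1.50 = 9.659 m³/s

9.66 m³/s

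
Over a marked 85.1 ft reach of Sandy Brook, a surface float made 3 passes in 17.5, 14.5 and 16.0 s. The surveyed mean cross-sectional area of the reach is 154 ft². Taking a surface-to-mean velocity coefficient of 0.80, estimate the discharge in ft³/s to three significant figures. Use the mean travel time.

t̄ = (17.5 + 14.5 + 16.0) / 3 = 16 s
v_surface = L / t̄ = 85.1 / 16 = 5.319 ft/s
v_mean = 0.80 × 5.319 = 4.255 ft/s
Q = A × v_mean = 154 × 4.255 = 655.3 ft³/s

655 ft³/s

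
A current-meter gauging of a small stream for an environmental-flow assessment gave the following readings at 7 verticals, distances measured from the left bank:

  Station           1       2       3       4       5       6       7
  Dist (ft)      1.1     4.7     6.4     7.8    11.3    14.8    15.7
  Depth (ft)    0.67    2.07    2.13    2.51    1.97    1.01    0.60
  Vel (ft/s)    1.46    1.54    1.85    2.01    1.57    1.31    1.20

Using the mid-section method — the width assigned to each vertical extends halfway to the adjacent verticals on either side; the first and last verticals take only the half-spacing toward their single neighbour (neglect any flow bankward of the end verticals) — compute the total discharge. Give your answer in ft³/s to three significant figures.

42.7 ft³/s

w_1 = (4.7 − 1.1)/2 = 1.8 ft; q_1 = 1.46 × 0.67 × 1.8 = 1.761 ft³/s
w_2 = (6.4 − 1.1)/2 = 2.65 ft; q_2 = 1.54 × 2.07 × 2.65 = 8.448 ft³/s
w_3 = (7.8 − 4.7)/2 = 1.55 ft; q_3 = 1.85 × 2.13 × 1.55 = 6.108 ft³/s
w_4 = (11.3 − 6.4)/2 = 2.45 ft; q_4 = 2.01 × 2.51 × 2.45 = 12.36 ft³/s
w_5 = (14.8 − 7.8)/2 = 3.5 ft; q_5 = 1.57 × 1.97 × 3.5 = 10.83 ft³/s
w_6 = (15.7 − 11.3)/2 = 2.2 ft; q_6 = 1.31 × 1.01 × 2.2 = 2.911 ft³/s
w_7 = (15.7 − 14.8)/2 = 0.45 ft; q_7 = 1.20 × 0.60 × 0.45 = 0.3240 ft³/s
Q = Σ qᵢ = 42.74 ft³/s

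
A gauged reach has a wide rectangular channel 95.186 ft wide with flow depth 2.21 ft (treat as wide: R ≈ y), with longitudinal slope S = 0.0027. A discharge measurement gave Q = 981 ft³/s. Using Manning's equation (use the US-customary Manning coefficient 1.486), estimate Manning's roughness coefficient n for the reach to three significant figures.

0.0281

A = b·y = 95.186 × 2.21 = 210.4 ft²
Wide channel: R ≈ y = 2.21 ft
n = (1.486/Q)·A·R^(2/3)·S^(1/2) = (1.486/981) × 210.4 × 1.697 × 0.05196 = 0.02809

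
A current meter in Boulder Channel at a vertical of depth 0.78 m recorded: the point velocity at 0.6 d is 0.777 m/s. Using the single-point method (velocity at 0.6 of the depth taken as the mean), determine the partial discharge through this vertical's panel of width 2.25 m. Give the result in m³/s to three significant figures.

v̄ = v₀.₆ = 0.777 m/s
q = v̄ × d × w = 0.7770 × 0.78 × 2.25 = 1.364 m³/s

1.36 m³/s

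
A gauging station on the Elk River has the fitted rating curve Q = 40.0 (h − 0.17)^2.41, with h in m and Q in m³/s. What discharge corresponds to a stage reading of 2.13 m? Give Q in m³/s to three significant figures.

Q = 40.0 × (2.13 − 0.17)^2.41 = 40.0 × 1.96^2.41 = 202.5 m³/s

202 m³/s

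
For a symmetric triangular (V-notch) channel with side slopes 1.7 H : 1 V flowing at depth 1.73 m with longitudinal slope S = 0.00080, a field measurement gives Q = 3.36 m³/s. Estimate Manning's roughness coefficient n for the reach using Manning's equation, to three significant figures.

0.0352

A = z·y² = 1.7×1.73² = 5.088 m²
P = 2y√(1+z²) = 2×1.73×√(1+1.7²) = 6.824 m
R = A/P = 5.088/6.824 = 0.7456 m
n = (1/Q)·A·R^(2/3)·S^(1/2) = (1/3.36) × 5.088 × 0.8222 × 0.02828 = 0.03522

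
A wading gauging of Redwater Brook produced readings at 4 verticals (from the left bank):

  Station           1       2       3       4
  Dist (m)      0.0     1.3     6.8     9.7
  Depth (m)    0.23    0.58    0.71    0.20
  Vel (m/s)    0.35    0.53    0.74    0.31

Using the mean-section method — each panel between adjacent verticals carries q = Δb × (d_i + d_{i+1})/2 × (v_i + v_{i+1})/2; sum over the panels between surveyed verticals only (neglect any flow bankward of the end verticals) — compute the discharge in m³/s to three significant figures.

Panel 1-2: Δb = 1.3 m, d̄ = (0.23+0.58)/2 = 0.405, v̄ = (0.35+0.53)/2 = 0.44 → q = 1.3×0.405×0.44 = 0.2317 m³/s
Panel 2-3: Δb = 5.5 m, d̄ = (0.58+0.71)/2 = 0.645, v̄ = (0.53+0.74)/2 = 0.635 → q = 5.5×0.645×0.635 = 2.253 m³/s
Panel 3-4: Δb = 2.9 m, d̄ = (0.71+0.20)/2 = 0.455, v̄ = (0.74+0.31)/2 = 0.525 → q = 2.9×0.455×0.525 = 0.6927 m³/s
Q = Σ q = 3.177 m³/s

3.18 m³/s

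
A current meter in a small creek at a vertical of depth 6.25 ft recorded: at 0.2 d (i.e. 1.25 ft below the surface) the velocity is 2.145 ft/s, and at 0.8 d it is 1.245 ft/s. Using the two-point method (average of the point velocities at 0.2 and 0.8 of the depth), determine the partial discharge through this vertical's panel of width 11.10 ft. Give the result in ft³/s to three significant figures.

118 ft³/s

v̄ = (2.145 + 1.245) / 2 = 1.695 ft/s
q = v̄ × d × w = 1.695 × 6.25 × 11.10 = 117.6 ft³/s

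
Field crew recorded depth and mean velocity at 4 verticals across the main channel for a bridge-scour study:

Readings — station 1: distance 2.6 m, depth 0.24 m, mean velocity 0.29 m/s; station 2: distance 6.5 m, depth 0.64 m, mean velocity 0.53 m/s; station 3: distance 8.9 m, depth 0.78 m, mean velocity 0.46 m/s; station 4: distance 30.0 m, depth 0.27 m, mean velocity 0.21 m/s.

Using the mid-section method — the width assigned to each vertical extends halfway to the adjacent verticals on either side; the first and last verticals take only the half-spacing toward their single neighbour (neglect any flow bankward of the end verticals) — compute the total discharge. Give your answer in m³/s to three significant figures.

6.02 m³/s

w_1 = (6.5 − 2.6)/2 = 1.95 m; q_1 = 0.29 × 0.24 × 1.95 = 0.1357 m³/s
w_2 = (8.9 − 2.6)/2 = 3.15 m; q_2 = 0.53 × 0.64 × 3.15 = 1.068 m³/s
w_3 = (30.0 − 6.5)/2 = 11.75 m; q_3 = 0.46 × 0.78 × 11.75 = 4.216 m³/s
w_4 = (30.0 − 8.9)/2 = 10.55 m; q_4 = 0.21 × 0.27 × 10.55 = 0.5982 m³/s
Q = Σ qᵢ = 6.018 m³/s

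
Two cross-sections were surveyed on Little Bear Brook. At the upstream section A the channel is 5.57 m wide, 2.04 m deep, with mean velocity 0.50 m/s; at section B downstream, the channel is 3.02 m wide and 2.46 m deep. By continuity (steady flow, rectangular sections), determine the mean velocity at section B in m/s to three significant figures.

Q = A₁V₁ = (5.57×2.04) × 0.50 = 5.681 m³/s
A₂ = 3.02 × 2.46 = 7.429 m²
V₂ = Q/A₂ = 5.681/7.429 = 0.7647 m/s

0.765 m/s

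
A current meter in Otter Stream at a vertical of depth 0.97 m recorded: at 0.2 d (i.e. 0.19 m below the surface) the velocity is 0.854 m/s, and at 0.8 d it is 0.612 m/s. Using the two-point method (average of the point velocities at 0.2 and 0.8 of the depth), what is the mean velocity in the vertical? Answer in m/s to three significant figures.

0.733 m/s

v̄ = (0.854 + 0.612) / 2 = 0.7330 m/s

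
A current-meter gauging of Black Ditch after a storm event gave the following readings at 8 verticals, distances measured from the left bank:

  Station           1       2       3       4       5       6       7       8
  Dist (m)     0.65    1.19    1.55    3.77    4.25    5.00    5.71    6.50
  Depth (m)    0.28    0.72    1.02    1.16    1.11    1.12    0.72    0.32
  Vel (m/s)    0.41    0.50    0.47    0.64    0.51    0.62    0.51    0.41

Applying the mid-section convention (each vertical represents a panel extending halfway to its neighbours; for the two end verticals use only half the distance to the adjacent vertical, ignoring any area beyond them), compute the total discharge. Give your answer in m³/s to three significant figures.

3.00 m³/s

w_1 = (1.19 − 0.65)/2 = 0.27 m; q_1 = 0.41 × 0.28 × 0.27 = 0.03100 m³/s
w_2 = (1.55 − 0.65)/2 = 0.45 m; q_2 = 0.50 × 0.72 × 0.45 = 0.1620 m³/s
w_3 = (3.77 − 1.19)/2 = 1.29 m; q_3 = 0.47 × 1.02 × 1.29 = 0.6184 m³/s
w_4 = (4.25 − 1.55)/2 = 1.35 m; q_4 = 0.64 × 1.16 × 1.35 = 1.002 m³/s
w_5 = (5.00 − 3.77)/2 = 0.615 m; q_5 = 0.51 × 1.11 × 0.615 = 0.3482 m³/s
w_6 = (5.71 − 4.25)/2 = 0.73 m; q_6 = 0.62 × 1.12 × 0.73 = 0.5069 m³/s
w_7 = (6.50 − 5.00)/2 = 0.75 m; q_7 = 0.51 × 0.72 × 0.75 = 0.2754 m³/s
w_8 = (6.50 − 5.71)/2 = 0.395 m; q_8 = 0.41 × 0.32 × 0.395 = 0.05182 m³/s
Q = Σ qᵢ = 2.996 m³/s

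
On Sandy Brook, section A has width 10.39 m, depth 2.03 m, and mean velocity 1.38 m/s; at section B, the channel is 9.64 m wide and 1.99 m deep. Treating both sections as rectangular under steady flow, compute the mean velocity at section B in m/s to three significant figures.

1.52 m/s

Q = A₁V₁ = (10.39×2.03) × 1.38 = 29.11 m³/s
A₂ = 9.64 × 1.99 = 19.18 m²
V₂ = Q/A₂ = 29.11/19.18 = 1.517 m/s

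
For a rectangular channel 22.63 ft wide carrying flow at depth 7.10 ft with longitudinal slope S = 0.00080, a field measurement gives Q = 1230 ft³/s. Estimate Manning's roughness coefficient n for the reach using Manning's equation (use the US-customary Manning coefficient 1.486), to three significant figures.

0.0147

A = b·y = 22.63 × 7.10 = 160.7 ft²
P = b + 2y = 22.63 + 2×7.10 = 36.83 ft
R = A/P = 160.7/36.83 = 4.363 ft
n = (1.486/Q)·A·R^(2/3)·S^(1/2) = (1.486/1230) × 160.7 × 2.670 × 0.02828 = 0.01466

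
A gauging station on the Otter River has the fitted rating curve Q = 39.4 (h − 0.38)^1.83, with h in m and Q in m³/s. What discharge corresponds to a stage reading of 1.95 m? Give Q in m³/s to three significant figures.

89.9 m³/s

Q = 39.4 × (1.95 − 0.38)^1.83 = 39.4 × 1.57^1.83 = 89.95 m³/s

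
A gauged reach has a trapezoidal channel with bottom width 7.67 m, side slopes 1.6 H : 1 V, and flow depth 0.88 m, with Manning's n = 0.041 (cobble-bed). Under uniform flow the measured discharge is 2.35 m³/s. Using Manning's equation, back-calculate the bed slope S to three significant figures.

0.000223

A = (b + z·y)·y = (7.67 + 1.6×0.88)×0.88 = 7.989 m²
P = b + 2y√(1+z²) = 7.67 + 2×0.88×√(1+1.6²) = 10.99 m
R = A/P = 7.989/10.99 = 0.7269 m
S = (Q·n / (1·A·R^(2/3)))² = (2.35×0.041 / (1×7.989×0.8084))² = 0.0002226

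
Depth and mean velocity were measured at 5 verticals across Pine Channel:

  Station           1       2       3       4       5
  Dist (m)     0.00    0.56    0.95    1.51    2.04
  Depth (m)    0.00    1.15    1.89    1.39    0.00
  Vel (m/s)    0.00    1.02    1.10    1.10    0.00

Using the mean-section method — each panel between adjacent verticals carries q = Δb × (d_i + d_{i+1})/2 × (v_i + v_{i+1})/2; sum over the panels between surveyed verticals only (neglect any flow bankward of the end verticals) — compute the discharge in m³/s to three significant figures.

Panel 1-2: Δb = 0.56 m, d̄ = (0.00+1.15)/2 = 0.575, v̄ = (0.00+1.02)/2 = 0.51 → q = 0.56×0.575×0.51 = 0.1642 m³/s
Panel 2-3: Δb = 0.39 m, d̄ = (1.15+1.89)/2 = 1.52, v̄ = (1.02+1.10)/2 = 1.06 → q = 0.39×1.52×1.06 = 0.6284 m³/s
Panel 3-4: Δb = 0.56 m, d̄ = (1.89+1.39)/2 = 1.64, v̄ = (1.10+1.10)/2 = 1.1 → q = 0.56×1.64×1.1 = 1.010 m³/s
Panel 4-5: Δb = 0.53 m, d̄ = (1.39+0.00)/2 = 0.695, v̄ = (1.10+0.00)/2 = 0.55 → q = 0.53×0.695×0.55 = 0.2026 m³/s
Q = Σ q = 2.005 m³/s

2.01 m³/s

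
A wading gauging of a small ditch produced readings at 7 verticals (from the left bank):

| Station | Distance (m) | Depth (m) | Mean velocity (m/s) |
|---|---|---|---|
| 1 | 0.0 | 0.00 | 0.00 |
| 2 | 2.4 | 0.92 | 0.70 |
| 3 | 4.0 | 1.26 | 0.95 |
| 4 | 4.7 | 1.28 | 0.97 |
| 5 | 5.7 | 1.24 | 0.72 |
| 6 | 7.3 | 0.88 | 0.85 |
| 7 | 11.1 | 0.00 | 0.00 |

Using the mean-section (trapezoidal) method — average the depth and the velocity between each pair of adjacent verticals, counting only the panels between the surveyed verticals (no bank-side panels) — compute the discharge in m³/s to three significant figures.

5.79 m³/s

Panel 1-2: Δb = 2.4 m, d̄ = (0.00+0.92)/2 = 0.46, v̄ = (0.00+0.70)/2 = 0.35 → q = 2.4×0.46×0.35 = 0.3864 m³/s
Panel 2-3: Δb = 1.6 m, d̄ = (0.92+1.26)/2 = 1.09, v̄ = (0.70+0.95)/2 = 0.825 → q = 1.6×1.09×0.825 = 1.439 m³/s
Panel 3-4: Δb = 0.7 m, d̄ = (1.26+1.28)/2 = 1.27, v̄ = (0.95+0.97)/2 = 0.96 → q = 0.7×1.27×0.96 = 0.8534 m³/s
Panel 4-5: Δb = 1 m, d̄ = (1.28+1.24)/2 = 1.26, v̄ = (0.97+0.72)/2 = 0.845 → q = 1×1.26×0.845 = 1.065 m³/s
Panel 5-6: Δb = 1.6 m, d̄ = (1.24+0.88)/2 = 1.06, v̄ = (0.72+0.85)/2 = 0.785 → q = 1.6×1.06×0.785 = 1.331 m³/s
Panel 6-7: Δb = 3.8 m, d̄ = (0.88+0.00)/2 = 0.44, v̄ = (0.85+0.00)/2 = 0.425 → q = 3.8×0.44×0.425 = 0.7106 m³/s
Q = Σ q = 5.785 m³/s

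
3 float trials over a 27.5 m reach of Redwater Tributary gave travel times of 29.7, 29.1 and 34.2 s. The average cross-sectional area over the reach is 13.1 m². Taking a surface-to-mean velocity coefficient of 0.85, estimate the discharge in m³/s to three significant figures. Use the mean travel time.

t̄ = (29.7 + 29.1 + 34.2) / 3 = 31 s
v_surface = L / t̄ = 27.5 / 31 = 0.8871 m/s
v_mean = 0.85 × 0.8871 = 0.7540 m/s
Q = A × v_mean = 13.1 × 0.7540 = 9.878 m³/s

9.88 m³/s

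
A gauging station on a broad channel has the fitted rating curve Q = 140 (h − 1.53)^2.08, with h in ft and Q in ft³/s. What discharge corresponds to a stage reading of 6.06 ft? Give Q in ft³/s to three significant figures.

Q = 140 × (6.06 − 1.53)^2.08 = 140 × 4.53^2.08 = 3242 ft³/s

3240 ft³/s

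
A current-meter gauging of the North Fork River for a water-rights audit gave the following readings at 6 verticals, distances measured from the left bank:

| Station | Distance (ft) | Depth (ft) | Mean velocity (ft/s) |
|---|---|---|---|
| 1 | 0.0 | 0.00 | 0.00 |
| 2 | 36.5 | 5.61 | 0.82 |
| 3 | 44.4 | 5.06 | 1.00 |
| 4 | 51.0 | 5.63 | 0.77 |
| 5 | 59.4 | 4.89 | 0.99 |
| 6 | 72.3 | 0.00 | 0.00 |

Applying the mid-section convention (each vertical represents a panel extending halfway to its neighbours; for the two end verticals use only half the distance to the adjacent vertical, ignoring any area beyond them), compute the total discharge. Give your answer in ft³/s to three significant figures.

w_2 = (44.4 − 0.0)/2 = 22.2 ft; q_2 = 0.82 × 5.61 × 22.2 = 102.1 ft³/s
w_3 = (51.0 − 36.5)/2 = 7.25 ft; q_3 = 1.00 × 5.06 × 7.25 = 36.69 ft³/s
w_4 = (59.4 − 44.4)/2 = 7.5 ft; q_4 = 0.77 × 5.63 × 7.5 = 32.51 ft³/s
w_5 = (72.3 − 51.0)/2 = 10.65 ft; q_5 = 0.99 × 4.89 × 10.65 = 51.56 ft³/s
Stations 1, 6 contribute zero (depth or velocity is 0).
Q = Σ qᵢ = 222.9 ft³/s

223 ft³/s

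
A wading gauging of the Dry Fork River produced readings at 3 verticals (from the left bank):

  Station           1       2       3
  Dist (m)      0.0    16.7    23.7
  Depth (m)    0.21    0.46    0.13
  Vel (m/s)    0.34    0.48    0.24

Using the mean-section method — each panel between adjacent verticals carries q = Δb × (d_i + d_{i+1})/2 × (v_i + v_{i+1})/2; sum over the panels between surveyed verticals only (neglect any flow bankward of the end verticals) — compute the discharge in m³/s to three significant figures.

Panel 1-2: Δb = 16.7 m, d̄ = (0.21+0.46)/2 = 0.335, v̄ = (0.34+0.48)/2 = 0.41 → q = 16.7×0.335×0.41 = 2.294 m³/s
Panel 2-3: Δb = 7 m, d̄ = (0.46+0.13)/2 = 0.295, v̄ = (0.48+0.24)/2 = 0.36 → q = 7×0.295×0.36 = 0.7434 m³/s
Q = Σ q = 3.037 m³/s

3.04 m³/s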